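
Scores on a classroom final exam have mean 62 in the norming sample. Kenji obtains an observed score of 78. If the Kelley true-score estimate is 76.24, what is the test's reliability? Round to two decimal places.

0.89

T̂ = ρX + (1 − ρ)μ  ⇒  T̂ − μ = ρ(X − μ)
ρ = (T̂ − μ)/(X − μ) = (76.24 − 62) / (78 − 62) = 14.24 / 16.0 = 0.8900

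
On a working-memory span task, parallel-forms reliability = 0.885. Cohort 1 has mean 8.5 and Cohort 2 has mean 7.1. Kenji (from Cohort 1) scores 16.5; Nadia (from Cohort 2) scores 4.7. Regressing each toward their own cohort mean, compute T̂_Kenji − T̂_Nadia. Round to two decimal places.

T̂_Kenji = 0.885(16.5) + 0.115(8.5) = 15.5800
T̂_Nadia = 0.885(4.7) + 0.115(7.1) = 4.9760
Difference = 15.5800 − 4.9760 = 10.6040

10.60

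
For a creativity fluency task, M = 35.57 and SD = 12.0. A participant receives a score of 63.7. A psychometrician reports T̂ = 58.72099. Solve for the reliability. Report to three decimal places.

T̂ = ρX + (1 − ρ)μ  ⇒  T̂ − μ = ρ(X − μ)
ρ = (T̂ − μ)/(X − μ) = (58.72099 − 35.57) / (63.7 − 35.57) = 23.15099 / 28.13 = 0.82300

0.823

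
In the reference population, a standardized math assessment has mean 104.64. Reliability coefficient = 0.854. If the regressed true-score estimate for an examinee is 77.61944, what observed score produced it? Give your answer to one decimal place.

T̂ = ρX + (1 − ρ)μ  ⇒  X = (T̂ − (1 − ρ)μ) / ρ
X = (77.61944 − 0.146 × 104.64) / 0.854 = (77.61944 − 15.27744) / 0.854 = 62.34200 / 0.854 = 73.000

73.0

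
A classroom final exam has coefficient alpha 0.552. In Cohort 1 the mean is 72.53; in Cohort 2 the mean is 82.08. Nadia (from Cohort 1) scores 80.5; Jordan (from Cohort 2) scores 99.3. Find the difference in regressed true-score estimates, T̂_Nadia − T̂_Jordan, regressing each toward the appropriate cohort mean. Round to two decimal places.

T̂_Nadia = 0.552(80.5) + 0.448(72.53) = 76.9294
T̂_Jordan = 0.552(99.3) + 0.448(82.08) = 91.5854
Difference = 76.9294 − 91.5854 = -14.6560

-14.66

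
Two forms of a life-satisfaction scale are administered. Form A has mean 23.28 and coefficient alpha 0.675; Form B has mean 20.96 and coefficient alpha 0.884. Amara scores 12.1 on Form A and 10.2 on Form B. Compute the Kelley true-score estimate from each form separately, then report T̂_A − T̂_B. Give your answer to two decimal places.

4.29

T̂_A = 0.675(12.1) + 0.325(23.28) = 15.7335
T̂_B = 0.884(10.2) + 0.116(20.96) = 11.4482
T̂_A − T̂_B = 4.2853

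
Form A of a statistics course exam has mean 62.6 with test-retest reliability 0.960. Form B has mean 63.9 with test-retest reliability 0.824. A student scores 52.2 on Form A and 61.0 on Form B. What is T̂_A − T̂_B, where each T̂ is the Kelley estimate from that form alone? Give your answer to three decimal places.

-8.894

T̂_A = 0.960(52.2) + 0.040(62.6) = 52.61600
T̂_B = 0.824(61.0) + 0.176(63.9) = 61.51040
T̂_A − T̂_B = -8.89440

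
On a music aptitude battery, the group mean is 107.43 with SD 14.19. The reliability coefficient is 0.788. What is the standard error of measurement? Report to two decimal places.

SEM = SD · √(1 − ρ) = 14.19 × √0.212 = 14.19 × 0.4604 = 6.534

6.53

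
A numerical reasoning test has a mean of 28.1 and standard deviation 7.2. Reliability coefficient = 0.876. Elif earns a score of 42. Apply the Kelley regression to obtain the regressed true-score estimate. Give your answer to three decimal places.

40.276

Regress the observed score toward the mean by the unreliability: T̂ = 0.876·42 + 0.124·28.1 = 36.792 + 3.4844 = 40.2764.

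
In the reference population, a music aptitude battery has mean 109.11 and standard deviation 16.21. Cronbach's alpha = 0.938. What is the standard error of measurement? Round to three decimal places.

4.036

SEM = SD · √(1 − ρ) = 16.21 × √0.062 = 16.21 × 0.2490 = 4.0363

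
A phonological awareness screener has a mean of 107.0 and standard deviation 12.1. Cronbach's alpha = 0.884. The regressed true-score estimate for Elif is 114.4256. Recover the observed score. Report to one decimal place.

T̂ = ρX + (1 − ρ)μ  ⇒  X = (T̂ − (1 − ρ)μ) / ρ
X = (114.4256 − 0.116 × 107.0) / 0.884 = (114.4256 − 12.4120) / 0.884 = 102.0136 / 0.884 = 115.400

115.4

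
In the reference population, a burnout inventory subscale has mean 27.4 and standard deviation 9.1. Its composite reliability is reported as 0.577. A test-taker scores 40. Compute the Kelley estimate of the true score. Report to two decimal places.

34.67

Weight the observed score by reliability and the mean by (1 − reliability): T̂ = 0.577·40 + 0.423·27.4 = 23.080 + 11.5902 = 34.670.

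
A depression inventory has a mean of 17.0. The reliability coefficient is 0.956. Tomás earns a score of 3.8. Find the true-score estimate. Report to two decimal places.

4.38

T̂ = ρX + (1 − ρ)μ
  = 0.956 × 3.8 + 0.044 × 17.0
  = 3.6328 + 0.7480
  = 4.381
  ≈ 4.38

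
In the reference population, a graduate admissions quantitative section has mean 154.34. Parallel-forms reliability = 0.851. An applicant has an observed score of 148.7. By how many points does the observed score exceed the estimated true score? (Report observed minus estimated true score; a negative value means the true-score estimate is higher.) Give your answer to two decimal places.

T̂ = 0.851(148.7) + 0.149(154.34) = 126.5437 + 22.99666 = 149.5404 → 149.540
X − T̂ = 148.7 − 149.540 = -0.840 → -0.84

-0.84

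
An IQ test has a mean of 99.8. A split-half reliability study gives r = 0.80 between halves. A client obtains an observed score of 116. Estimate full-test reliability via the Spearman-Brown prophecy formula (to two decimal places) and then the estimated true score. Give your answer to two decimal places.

Spearman-Brown: ρ = 2r/(1 + r) = 2(0.80)/(1 + 0.80) = 1.600/1.80 = 0.8889 → 0.89
T̂ = 0.89(116) + 0.11(99.8) = 103.24 + 10.978 = 114.218 → 114.22

114.22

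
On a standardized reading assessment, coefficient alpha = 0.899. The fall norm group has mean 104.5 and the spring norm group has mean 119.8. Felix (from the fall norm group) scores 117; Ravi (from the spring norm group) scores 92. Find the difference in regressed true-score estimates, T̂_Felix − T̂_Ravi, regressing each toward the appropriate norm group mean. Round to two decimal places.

20.93

T̂_Felix = 0.899(117) + 0.101(104.5) = 115.7375
T̂_Ravi = 0.899(92) + 0.101(119.8) = 94.8078
Difference = 115.7375 − 94.8078 = 20.9297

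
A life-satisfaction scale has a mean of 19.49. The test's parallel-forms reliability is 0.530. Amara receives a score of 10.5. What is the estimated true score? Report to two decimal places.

14.73

T̂ = ρX + (1 − ρ)μ
  = 0.530 × 10.5 + 0.470 × 19.49
  = 5.5650 + 9.16030
  = 14.725
  ≈ 14.73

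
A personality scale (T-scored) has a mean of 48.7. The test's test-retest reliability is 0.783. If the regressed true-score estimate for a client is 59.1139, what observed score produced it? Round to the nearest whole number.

T̂ = ρX + (1 − ρ)μ  ⇒  X = (T̂ − (1 − ρ)μ) / ρ
X = (59.1139 − 0.217 × 48.7) / 0.783 = (59.1139 − 10.5679) / 0.783 = 48.5460 / 0.783 = 62.00

62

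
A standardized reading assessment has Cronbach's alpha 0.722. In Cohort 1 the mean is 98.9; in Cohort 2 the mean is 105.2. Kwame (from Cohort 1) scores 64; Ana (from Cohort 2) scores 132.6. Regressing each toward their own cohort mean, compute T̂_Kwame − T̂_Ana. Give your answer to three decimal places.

-51.281

T̂_Kwame = 0.722(64) + 0.278(98.9) = 73.70220
T̂_Ana = 0.722(132.6) + 0.278(105.2) = 124.98280
Difference = 73.70220 − 124.98280 = -51.28060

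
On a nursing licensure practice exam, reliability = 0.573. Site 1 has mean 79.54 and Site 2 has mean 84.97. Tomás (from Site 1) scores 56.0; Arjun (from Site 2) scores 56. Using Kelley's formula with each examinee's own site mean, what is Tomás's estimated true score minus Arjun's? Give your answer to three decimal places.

T̂_Tomás = 0.573(56.0) + 0.427(79.54) = 66.05158
T̂_Arjun = 0.573(56) + 0.427(84.97) = 68.37019
Difference = 66.05158 − 68.37019 = -2.31861

-2.319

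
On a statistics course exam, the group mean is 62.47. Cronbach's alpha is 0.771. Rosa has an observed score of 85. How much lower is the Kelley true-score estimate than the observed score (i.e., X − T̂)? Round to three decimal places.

5.159

T̂ = ρX + (1 − ρ)μ
  = 0.771 × 85 + 0.229 × 62.47
  = 65.535 + 14.30563
  = 79.84063
  ≈ 79.8406
X − T̂ = 85 − 79.8406 = 5.1594 → 5.159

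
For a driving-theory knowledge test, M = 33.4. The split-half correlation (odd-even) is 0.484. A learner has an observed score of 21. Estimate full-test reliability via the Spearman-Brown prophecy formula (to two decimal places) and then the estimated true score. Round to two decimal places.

25.34

Spearman-Brown: ρ = 2r/(1 + r) = 2(0.484)/(1 + 0.484) = 0.9680/1.484 = 0.6523 → 0.65
Kelley's formula gives T̂ = 0.65·21 + 0.35·33.4 = 13.65 + 11.690 = 25.340.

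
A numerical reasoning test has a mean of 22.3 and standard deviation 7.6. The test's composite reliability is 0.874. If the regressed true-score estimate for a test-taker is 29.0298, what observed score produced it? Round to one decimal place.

T̂ = ρX + (1 − ρ)μ  ⇒  X = (T̂ − (1 − ρ)μ) / ρ
X = (29.0298 − 0.126 × 22.3) / 0.874 = (29.0298 − 2.8098) / 0.874 = 26.2200 / 0.874 = 30.000

30.0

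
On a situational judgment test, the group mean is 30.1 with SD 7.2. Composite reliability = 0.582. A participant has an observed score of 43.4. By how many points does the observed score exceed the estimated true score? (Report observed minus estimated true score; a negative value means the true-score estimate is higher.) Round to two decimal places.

Regress the observed score toward the mean by the unreliability: T̂ = 0.582·43.4 + 0.418·30.1 = 25.2588 + 12.5818 = 37.8406.
X − T̂ = 43.4 − 37.841 = 5.559 → 5.56

5.56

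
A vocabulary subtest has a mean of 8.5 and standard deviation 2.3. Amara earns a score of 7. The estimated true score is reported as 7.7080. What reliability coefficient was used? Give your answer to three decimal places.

0.528

T̂ = ρX + (1 − ρ)μ  ⇒  T̂ − μ = ρ(X − μ)
ρ = (T̂ − μ)/(X − μ) = (7.7080 − 8.5) / (7 − 8.5) = -0.7920 / -1.5 = 0.52800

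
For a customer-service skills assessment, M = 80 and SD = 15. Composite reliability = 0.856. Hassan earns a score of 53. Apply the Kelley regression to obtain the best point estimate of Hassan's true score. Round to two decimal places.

56.89

T̂ = ρX + (1 − ρ)μ
  = 0.856 × 53 + 0.144 × 80
  = 45.368 + 11.520
  = 56.888
  ≈ 56.89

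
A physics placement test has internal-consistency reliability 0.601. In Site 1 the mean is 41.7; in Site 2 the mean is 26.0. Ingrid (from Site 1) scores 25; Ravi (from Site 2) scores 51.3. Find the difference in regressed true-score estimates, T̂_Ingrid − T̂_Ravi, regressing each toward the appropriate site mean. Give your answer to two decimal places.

T̂_Ingrid = 0.601(25) + 0.399(41.7) = 31.6633
T̂_Ravi = 0.601(51.3) + 0.399(26.0) = 41.2053
Difference = 31.6633 − 41.2053 = -9.5420

-9.54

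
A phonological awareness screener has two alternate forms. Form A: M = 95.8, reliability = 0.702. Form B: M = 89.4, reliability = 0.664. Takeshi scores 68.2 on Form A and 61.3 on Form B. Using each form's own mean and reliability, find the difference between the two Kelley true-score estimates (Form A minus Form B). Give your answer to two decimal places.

5.68

T̂_A = 0.702(68.2) + 0.298(95.8) = 76.4248
T̂_B = 0.664(61.3) + 0.336(89.4) = 70.7416
T̂_A − T̂_B = 5.6832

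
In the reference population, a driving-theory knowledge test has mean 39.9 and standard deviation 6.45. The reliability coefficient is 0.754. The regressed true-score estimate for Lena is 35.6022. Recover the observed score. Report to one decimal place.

34.2

T̂ = ρX + (1 − ρ)μ  ⇒  X = (T̂ − (1 − ρ)μ) / ρ
X = (35.6022 − 0.246 × 39.9) / 0.754 = (35.6022 − 9.8154) / 0.754 = 25.7868 / 0.754 = 34.200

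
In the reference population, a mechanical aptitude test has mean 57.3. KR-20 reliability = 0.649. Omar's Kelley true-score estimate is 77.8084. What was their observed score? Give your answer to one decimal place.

88.9

T̂ = ρX + (1 − ρ)μ  ⇒  X = (T̂ − (1 − ρ)μ) / ρ
X = (77.8084 − 0.351 × 57.3) / 0.649 = (77.8084 − 20.1123) / 0.649 = 57.6961 / 0.649 = 88.900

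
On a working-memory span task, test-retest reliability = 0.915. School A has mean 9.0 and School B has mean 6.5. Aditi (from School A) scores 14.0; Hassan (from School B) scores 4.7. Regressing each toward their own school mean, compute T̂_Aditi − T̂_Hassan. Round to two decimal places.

T̂_Aditi = 0.915(14.0) + 0.085(9.0) = 13.5750
T̂_Hassan = 0.915(4.7) + 0.085(6.5) = 4.8530
Difference = 13.5750 − 4.8530 = 8.7220

8.72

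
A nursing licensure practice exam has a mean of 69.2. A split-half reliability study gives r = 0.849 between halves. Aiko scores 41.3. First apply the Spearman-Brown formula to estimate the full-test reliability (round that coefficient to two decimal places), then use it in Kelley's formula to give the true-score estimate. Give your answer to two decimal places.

43.53

Spearman-Brown: ρ = 2r/(1 + r) = 2(0.849)/(1 + 0.849) = 1.6980/1.849 = 0.9183 → 0.92
T̂ = 0.92(41.3) + 0.08(69.2) = 37.996 + 5.536 = 43.532 → 43.53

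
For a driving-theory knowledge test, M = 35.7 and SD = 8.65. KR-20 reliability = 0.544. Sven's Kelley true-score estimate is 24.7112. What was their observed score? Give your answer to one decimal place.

T̂ = ρX + (1 − ρ)μ  ⇒  X = (T̂ − (1 − ρ)μ) / ρ
X = (24.7112 − 0.456 × 35.7) / 0.544 = (24.7112 − 16.2792) / 0.544 = 8.4320 / 0.544 = 15.500

15.5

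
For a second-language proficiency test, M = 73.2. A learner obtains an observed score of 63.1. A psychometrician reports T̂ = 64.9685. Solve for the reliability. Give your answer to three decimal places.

0.815

T̂ = ρX + (1 − ρ)μ  ⇒  T̂ − μ = ρ(X − μ)
ρ = (T̂ − μ)/(X − μ) = (64.9685 − 73.2) / (63.1 − 73.2) = -8.2315 / -10.1 = 0.81500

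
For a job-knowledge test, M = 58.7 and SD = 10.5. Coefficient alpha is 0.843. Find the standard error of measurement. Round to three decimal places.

4.160

SEM = SD · √(1 − ρ) = 10.5 × √0.157 = 10.5 × 0.3962 = 4.1604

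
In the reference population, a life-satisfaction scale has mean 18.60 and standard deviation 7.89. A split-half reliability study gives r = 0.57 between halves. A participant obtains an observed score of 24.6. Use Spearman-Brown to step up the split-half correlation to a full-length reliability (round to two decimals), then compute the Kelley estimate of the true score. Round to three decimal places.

Spearman-Brown: ρ = 2r/(1 + r) = 2(0.57)/(1 + 0.57) = 1.140/1.57 = 0.7261 → 0.73
Weight the observed score by reliability and the mean by (1 − reliability): T̂ = 0.73·24.6 + 0.27·18.60 = 17.958 + 5.0220 = 22.9800.

22.980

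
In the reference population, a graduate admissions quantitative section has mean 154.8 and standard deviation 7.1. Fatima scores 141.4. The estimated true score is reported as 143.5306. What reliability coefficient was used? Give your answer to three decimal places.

T̂ = ρX + (1 − ρ)μ  ⇒  T̂ − μ = ρ(X − μ)
ρ = (T̂ − μ)/(X − μ) = (143.5306 − 154.8) / (141.4 − 154.8) = -11.2694 / -13.4 = 0.84100

0.841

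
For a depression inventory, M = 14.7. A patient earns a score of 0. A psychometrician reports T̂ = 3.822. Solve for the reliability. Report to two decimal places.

T̂ = ρX + (1 − ρ)μ  ⇒  T̂ − μ = ρ(X − μ)
ρ = (T̂ − μ)/(X − μ) = (3.822 − 14.7) / (0 − 14.7) = -10.878 / -14.7 = 0.7400

0.74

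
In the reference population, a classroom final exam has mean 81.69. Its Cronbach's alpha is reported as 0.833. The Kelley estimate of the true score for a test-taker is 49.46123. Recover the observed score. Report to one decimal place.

43.0

T̂ = ρX + (1 − ρ)μ  ⇒  X = (T̂ − (1 − ρ)μ) / ρ
X = (49.46123 − 0.167 × 81.69) / 0.833 = (49.46123 − 13.64223) / 0.833 = 35.81900 / 0.833 = 43.000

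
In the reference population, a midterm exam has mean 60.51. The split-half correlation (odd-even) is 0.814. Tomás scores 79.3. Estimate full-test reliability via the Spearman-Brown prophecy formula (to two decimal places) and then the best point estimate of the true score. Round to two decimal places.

77.42

Spearman-Brown: ρ = 2r/(1 + r) = 2(0.814)/(1 + 0.814) = 1.6280/1.814 = 0.8975 → 0.90
Kelley's formula gives T̂ = 0.90·79.3 + 0.10·60.51 = 71.370 + 6.0510 = 77.421.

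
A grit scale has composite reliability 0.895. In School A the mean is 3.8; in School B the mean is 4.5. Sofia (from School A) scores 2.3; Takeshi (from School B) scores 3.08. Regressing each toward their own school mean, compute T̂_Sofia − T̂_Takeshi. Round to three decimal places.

-0.772

T̂_Sofia = 0.895(2.3) + 0.105(3.8) = 2.45750
T̂_Takeshi = 0.895(3.08) + 0.105(4.5) = 3.22910
Difference = 2.45750 − 3.22910 = -0.77160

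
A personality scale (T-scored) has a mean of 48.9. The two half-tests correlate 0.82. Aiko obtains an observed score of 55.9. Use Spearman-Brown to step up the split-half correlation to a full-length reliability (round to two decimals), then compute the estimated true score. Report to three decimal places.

55.200

Spearman-Brown: ρ = 2r/(1 + r) = 2(0.82)/(1 + 0.82) = 1.640/1.82 = 0.9011 → 0.90
Regress the observed score toward the mean by the unreliability: T̂ = 0.90·55.9 + 0.10·48.9 = 50.310 + 4.890 = 55.2000.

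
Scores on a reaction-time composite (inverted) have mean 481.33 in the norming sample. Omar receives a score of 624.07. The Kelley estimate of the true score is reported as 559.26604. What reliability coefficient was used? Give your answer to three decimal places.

T̂ = ρX + (1 − ρ)μ  ⇒  T̂ − μ = ρ(X − μ)
ρ = (T̂ − μ)/(X − μ) = (559.26604 − 481.33) / (624.07 − 481.33) = 77.93604 / 142.74 = 0.54600

0.546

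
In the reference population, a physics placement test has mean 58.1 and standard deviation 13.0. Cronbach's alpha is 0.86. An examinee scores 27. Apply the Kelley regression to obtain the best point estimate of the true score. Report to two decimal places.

Regress the observed score toward the mean by the unreliability: T̂ = 0.86·27 + 0.14·58.1 = 23.22 + 8.134 = 31.354.

31.35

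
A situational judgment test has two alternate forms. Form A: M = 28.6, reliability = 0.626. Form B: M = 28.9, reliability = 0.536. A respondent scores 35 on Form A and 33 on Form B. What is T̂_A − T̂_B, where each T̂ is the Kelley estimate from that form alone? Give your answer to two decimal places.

1.51

T̂_A = 0.626(35) + 0.374(28.6) = 32.6064
T̂_B = 0.536(33) + 0.464(28.9) = 31.0976
T̂_A − T̂_B = 1.5088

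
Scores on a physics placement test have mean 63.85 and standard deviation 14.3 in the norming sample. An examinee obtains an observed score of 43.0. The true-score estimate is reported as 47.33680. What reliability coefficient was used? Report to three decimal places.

0.792

T̂ = ρX + (1 − ρ)μ  ⇒  T̂ − μ = ρ(X − μ)
ρ = (T̂ − μ)/(X − μ) = (47.33680 − 63.85) / (43.0 − 63.85) = -16.51320 / -20.85 = 0.79200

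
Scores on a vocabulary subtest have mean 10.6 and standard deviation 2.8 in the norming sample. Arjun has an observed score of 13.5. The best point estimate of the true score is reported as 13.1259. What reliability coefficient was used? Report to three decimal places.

T̂ = ρX + (1 − ρ)μ  ⇒  T̂ − μ = ρ(X − μ)
ρ = (T̂ − μ)/(X − μ) = (13.1259 − 10.6) / (13.5 − 10.6) = 2.5259 / 2.9 = 0.87100

0.871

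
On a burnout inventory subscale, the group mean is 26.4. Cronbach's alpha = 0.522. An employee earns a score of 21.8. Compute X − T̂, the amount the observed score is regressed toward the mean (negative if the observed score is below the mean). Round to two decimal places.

Weight the observed score by reliability and the mean by (1 − reliability): T̂ = 0.522·21.8 + 0.478·26.4 = 11.3796 + 12.6192 = 23.9988.
X − T̂ = 21.8 − 23.999 = -2.199 → -2.20

-2.20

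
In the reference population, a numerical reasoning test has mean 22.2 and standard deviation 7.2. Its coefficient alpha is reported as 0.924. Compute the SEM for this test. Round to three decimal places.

SEM = SD · √(1 − ρ) = 7.2 × √0.076 = 7.2 × 0.2757 = 1.9849

1.985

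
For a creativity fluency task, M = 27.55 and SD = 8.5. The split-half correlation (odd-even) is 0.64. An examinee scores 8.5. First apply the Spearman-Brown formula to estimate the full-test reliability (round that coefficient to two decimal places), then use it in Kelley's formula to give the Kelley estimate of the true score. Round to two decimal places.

Spearman-Brown: ρ = 2r/(1 + r) = 2(0.64)/(1 + 0.64) = 1.280/1.64 = 0.7805 → 0.78
T̂ = 0.78(8.5) + 0.22(27.55) = 6.630 + 6.0610 = 12.691 → 12.69

12.69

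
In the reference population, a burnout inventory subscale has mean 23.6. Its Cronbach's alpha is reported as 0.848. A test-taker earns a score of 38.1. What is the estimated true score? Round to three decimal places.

35.896

T̂ = 0.848(38.1) + 0.152(23.6) = 32.3088 + 3.5872 = 35.8960 → 35.896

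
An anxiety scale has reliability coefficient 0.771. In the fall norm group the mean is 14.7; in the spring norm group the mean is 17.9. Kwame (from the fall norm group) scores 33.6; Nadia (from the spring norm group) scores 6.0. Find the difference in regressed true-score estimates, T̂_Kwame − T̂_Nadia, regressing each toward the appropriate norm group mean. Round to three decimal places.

T̂_Kwame = 0.771(33.6) + 0.229(14.7) = 29.27190
T̂_Nadia = 0.771(6.0) + 0.229(17.9) = 8.72510
Difference = 29.27190 − 8.72510 = 20.54680

20.547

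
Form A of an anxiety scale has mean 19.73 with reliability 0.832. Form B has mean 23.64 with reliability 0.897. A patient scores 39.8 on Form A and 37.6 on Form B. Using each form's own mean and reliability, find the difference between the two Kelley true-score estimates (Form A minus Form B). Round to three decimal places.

T̂_A = 0.832(39.8) + 0.168(19.73) = 36.42824
T̂_B = 0.897(37.6) + 0.103(23.64) = 36.16212
T̂_A − T̂_B = 0.26612

0.266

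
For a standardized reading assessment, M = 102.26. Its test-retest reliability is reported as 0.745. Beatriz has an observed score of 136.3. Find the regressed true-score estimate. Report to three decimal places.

127.620

Regress the observed score toward the mean by the unreliability: T̂ = 0.745·136.3 + 0.255·102.26 = 101.5435 + 26.07630 = 127.6198.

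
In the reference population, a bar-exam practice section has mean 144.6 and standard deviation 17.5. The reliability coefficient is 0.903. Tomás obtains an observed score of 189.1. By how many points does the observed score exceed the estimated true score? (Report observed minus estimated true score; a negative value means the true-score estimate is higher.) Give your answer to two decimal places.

T̂ = 0.903(189.1) + 0.097(144.6) = 170.7573 + 14.0262 = 184.7835 → 184.783
X − T̂ = 189.1 − 184.783 = 4.317 → 4.32

4.32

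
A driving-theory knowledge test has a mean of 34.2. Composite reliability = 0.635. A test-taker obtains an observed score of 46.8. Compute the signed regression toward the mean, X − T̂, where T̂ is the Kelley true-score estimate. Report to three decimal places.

T̂ = ρX + (1 − ρ)μ
  = 0.635 × 46.8 + 0.365 × 34.2
  = 29.7180 + 12.4830
  = 42.20100
  ≈ 42.2010
X − T̂ = 46.8 − 42.2010 = 4.5990 → 4.599

4.599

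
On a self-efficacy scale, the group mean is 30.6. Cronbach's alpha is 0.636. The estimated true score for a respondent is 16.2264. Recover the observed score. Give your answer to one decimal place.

T̂ = ρX + (1 − ρ)μ  ⇒  X = (T̂ − (1 − ρ)μ) / ρ
X = (16.2264 − 0.364 × 30.6) / 0.636 = (16.2264 − 11.1384) / 0.636 = 5.0880 / 0.636 = 8.000

8.0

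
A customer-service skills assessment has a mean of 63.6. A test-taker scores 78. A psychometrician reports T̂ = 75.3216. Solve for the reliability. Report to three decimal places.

T̂ = ρX + (1 − ρ)μ  ⇒  T̂ − μ = ρ(X − μ)
ρ = (T̂ − μ)/(X − μ) = (75.3216 − 63.6) / (78 − 63.6) = 11.7216 / 14.4 = 0.81400

0.814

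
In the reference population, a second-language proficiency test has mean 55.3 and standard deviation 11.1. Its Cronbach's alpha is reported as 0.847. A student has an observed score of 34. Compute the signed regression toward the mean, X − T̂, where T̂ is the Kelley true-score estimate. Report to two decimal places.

T̂ = ρX + (1 − ρ)μ
  = 0.847 × 34 + 0.153 × 55.3
  = 28.798 + 8.4609
  = 37.2589
  ≈ 37.259
X − T̂ = 34 − 37.259 = -3.259 → -3.26

-3.26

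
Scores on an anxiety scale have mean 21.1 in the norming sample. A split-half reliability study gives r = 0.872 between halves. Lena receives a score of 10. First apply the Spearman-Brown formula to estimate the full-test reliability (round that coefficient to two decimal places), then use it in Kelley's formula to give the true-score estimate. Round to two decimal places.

10.78

Spearman-Brown: ρ = 2r/(1 + r) = 2(0.872)/(1 + 0.872) = 1.7440/1.872 = 0.9316 → 0.93
T̂ = 0.93(10) + 0.07(21.1) = 9.30 + 1.477 = 10.777 → 10.78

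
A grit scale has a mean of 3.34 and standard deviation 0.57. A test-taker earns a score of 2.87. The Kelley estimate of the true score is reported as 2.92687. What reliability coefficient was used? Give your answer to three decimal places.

T̂ = ρX + (1 − ρ)μ  ⇒  T̂ − μ = ρ(X − μ)
ρ = (T̂ − μ)/(X − μ) = (2.92687 − 3.34) / (2.87 − 3.34) = -0.41313 / -0.47 = 0.87900

0.879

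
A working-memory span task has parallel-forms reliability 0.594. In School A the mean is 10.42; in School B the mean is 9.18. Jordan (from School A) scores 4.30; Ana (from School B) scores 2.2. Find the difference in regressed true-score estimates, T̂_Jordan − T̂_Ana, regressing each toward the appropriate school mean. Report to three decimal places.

1.751

T̂_Jordan = 0.594(4.30) + 0.406(10.42) = 6.78472
T̂_Ana = 0.594(2.2) + 0.406(9.18) = 5.03388
Difference = 6.78472 − 5.03388 = 1.75084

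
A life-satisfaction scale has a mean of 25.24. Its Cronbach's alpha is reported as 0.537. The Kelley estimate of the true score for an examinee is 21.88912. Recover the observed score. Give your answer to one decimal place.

T̂ = ρX + (1 − ρ)μ  ⇒  X = (T̂ − (1 − ρ)μ) / ρ
X = (21.88912 − 0.463 × 25.24) / 0.537 = (21.88912 − 11.68612) / 0.537 = 10.20300 / 0.537 = 19.000

19.0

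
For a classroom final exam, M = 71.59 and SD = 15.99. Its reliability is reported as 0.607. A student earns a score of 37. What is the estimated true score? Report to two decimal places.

Weight the observed score by reliability and the mean by (1 − reliability): T̂ = 0.607·37 + 0.393·71.59 = 22.459 + 28.13487 = 50.594.

50.59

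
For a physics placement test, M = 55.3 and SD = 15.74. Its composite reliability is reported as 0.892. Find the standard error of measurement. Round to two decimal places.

5.17

SEM = SD · √(1 − ρ) = 15.74 × √0.108 = 15.74 × 0.3286 = 5.173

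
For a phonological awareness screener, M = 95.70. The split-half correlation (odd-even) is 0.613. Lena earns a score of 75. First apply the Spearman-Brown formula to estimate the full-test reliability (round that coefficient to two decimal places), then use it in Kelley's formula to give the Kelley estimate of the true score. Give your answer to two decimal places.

Spearman-Brown: ρ = 2r/(1 + r) = 2(0.613)/(1 + 0.613) = 1.2260/1.613 = 0.7601 → 0.76
Kelley's formula gives T̂ = 0.76·75 + 0.24·95.70 = 57.00 + 22.9680 = 79.968.

79.97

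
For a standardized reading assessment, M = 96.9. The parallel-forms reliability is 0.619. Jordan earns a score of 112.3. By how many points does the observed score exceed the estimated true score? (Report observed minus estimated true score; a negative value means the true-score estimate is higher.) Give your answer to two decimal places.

T̂ = ρX + (1 − ρ)μ
  = 0.619 × 112.3 + 0.381 × 96.9
  = 69.5137 + 36.9189
  = 106.4326
  ≈ 106.433
X − T̂ = 112.3 − 106.433 = 5.867 → 5.87

5.87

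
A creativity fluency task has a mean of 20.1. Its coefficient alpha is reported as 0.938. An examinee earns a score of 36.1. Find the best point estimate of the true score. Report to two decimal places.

35.11

T̂ = ρX + (1 − ρ)μ
  = 0.938 × 36.1 + 0.062 × 20.1
  = 33.8618 + 1.2462
  = 35.108
  ≈ 35.11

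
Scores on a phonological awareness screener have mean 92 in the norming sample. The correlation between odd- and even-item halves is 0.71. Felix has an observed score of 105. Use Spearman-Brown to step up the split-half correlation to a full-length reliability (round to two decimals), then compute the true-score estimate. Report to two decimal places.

Spearman-Brown: ρ = 2r/(1 + r) = 2(0.71)/(1 + 0.71) = 1.420/1.71 = 0.8304 → 0.83
T̂ = 0.83(105) + 0.17(92) = 87.15 + 15.64 = 102.790 → 102.79

102.79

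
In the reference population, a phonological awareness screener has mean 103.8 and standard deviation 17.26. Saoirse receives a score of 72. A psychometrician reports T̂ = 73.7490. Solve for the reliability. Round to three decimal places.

T̂ = ρX + (1 − ρ)μ  ⇒  T̂ − μ = ρ(X − μ)
ρ = (T̂ − μ)/(X − μ) = (73.7490 − 103.8) / (72 − 103.8) = -30.0510 / -31.8 = 0.94500

0.945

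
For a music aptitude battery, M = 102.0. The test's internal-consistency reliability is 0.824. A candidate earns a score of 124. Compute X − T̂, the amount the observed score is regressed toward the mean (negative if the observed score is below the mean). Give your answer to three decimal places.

T̂ = ρX + (1 − ρ)μ
  = 0.824 × 124 + 0.176 × 102.0
  = 102.176 + 17.9520
  = 120.12800
  ≈ 120.1280
X − T̂ = 124 − 120.1280 = 3.8720 → 3.872

3.872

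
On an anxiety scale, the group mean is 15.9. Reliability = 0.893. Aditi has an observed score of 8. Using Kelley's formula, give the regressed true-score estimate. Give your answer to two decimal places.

8.85

Regress the observed score toward the mean by the unreliability: T̂ = 0.893·8 + 0.107·15.9 = 7.144 + 1.7013 = 8.845.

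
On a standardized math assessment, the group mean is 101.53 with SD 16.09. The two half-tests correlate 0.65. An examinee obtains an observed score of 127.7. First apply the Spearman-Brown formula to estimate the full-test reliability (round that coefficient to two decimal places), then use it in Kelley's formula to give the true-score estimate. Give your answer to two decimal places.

Spearman-Brown: ρ = 2r/(1 + r) = 2(0.65)/(1 + 0.65) = 1.300/1.65 = 0.7879 → 0.79
T̂ = ρX + (1 − ρ)μ
  = 0.79 × 127.7 + 0.21 × 101.53
  = 100.883 + 21.3213
  = 122.204
  ≈ 122.20

122.20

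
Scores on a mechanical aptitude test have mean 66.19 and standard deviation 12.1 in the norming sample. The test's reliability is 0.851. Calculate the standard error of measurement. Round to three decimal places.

4.671

SEM = SD · √(1 − ρ) = 12.1 × √0.149 = 12.1 × 0.3860 = 4.6707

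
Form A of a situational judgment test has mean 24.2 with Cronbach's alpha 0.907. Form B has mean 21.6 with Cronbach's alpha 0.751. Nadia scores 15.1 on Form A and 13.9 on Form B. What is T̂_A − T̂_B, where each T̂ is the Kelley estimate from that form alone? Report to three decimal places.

T̂_A = 0.907(15.1) + 0.093(24.2) = 15.94630
T̂_B = 0.751(13.9) + 0.249(21.6) = 15.81730
T̂_A − T̂_B = 0.12900

0.129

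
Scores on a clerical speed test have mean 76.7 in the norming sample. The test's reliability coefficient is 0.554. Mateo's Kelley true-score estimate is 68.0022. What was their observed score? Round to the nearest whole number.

61

T̂ = ρX + (1 − ρ)μ  ⇒  X = (T̂ − (1 − ρ)μ) / ρ
X = (68.0022 − 0.446 × 76.7) / 0.554 = (68.0022 − 34.2082) / 0.554 = 33.7940 / 0.554 = 61.00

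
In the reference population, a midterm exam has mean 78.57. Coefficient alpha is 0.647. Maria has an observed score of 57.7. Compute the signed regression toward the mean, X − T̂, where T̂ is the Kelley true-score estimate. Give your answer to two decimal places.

Weight the observed score by reliability and the mean by (1 − reliability): T̂ = 0.647·57.7 + 0.353·78.57 = 37.3319 + 27.73521 = 65.0671.
X − T̂ = 57.7 − 65.067 = -7.367 → -7.37

-7.37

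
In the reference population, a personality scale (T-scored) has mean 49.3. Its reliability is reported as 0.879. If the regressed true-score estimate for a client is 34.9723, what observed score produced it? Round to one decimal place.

T̂ = ρX + (1 − ρ)μ  ⇒  X = (T̂ − (1 − ρ)μ) / ρ
X = (34.9723 − 0.121 × 49.3) / 0.879 = (34.9723 − 5.9653) / 0.879 = 29.0070 / 0.879 = 33.000

33.0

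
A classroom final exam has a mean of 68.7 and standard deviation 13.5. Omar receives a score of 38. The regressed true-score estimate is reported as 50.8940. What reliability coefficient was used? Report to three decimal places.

0.580

T̂ = ρX + (1 − ρ)μ  ⇒  T̂ − μ = ρ(X − μ)
ρ = (T̂ − μ)/(X − μ) = (50.8940 − 68.7) / (38 − 68.7) = -17.8060 / -30.7 = 0.58000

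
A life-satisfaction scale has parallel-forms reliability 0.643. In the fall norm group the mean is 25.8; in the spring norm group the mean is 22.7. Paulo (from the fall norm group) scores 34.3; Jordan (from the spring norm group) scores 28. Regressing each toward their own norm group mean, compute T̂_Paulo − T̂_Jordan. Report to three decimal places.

5.158

T̂_Paulo = 0.643(34.3) + 0.357(25.8) = 31.26550
T̂_Jordan = 0.643(28) + 0.357(22.7) = 26.10790
Difference = 31.26550 − 26.10790 = 5.15760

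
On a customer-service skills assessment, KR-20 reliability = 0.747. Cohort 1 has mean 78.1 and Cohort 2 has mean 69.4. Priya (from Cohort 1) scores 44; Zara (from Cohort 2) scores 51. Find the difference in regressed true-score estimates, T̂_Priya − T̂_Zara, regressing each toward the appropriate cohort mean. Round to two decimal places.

-3.03

T̂_Priya = 0.747(44) + 0.253(78.1) = 52.6273
T̂_Zara = 0.747(51) + 0.253(69.4) = 55.6552
Difference = 52.6273 − 55.6552 = -3.0279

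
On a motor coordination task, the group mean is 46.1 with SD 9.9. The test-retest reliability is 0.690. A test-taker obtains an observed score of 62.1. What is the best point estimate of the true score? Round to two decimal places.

T̂ = ρX + (1 − ρ)μ
  = 0.690 × 62.1 + 0.310 × 46.1
  = 42.8490 + 14.2910
  = 57.140
  ≈ 57.14

57.14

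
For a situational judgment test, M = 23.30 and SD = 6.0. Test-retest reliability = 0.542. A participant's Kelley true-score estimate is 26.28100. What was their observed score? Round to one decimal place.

T̂ = ρX + (1 − ρ)μ  ⇒  X = (T̂ − (1 − ρ)μ) / ρ
X = (26.28100 − 0.458 × 23.30) / 0.542 = (26.28100 − 10.67140) / 0.542 = 15.60960 / 0.542 = 28.800

28.8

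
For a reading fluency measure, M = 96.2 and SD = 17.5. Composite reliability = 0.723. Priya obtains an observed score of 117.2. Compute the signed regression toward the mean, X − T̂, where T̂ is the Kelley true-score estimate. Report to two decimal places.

T̂ = ρX + (1 − ρ)μ
  = 0.723 × 117.2 + 0.277 × 96.2
  = 84.7356 + 26.6474
  = 111.3830
  ≈ 111.383
X − T̂ = 117.2 − 111.383 = 5.817 → 5.82

5.82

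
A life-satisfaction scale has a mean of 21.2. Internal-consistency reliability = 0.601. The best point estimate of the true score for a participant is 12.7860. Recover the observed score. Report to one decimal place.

T̂ = ρX + (1 − ρ)μ  ⇒  X = (T̂ − (1 − ρ)μ) / ρ
X = (12.7860 − 0.399 × 21.2) / 0.601 = (12.7860 − 8.4588) / 0.601 = 4.3272 / 0.601 = 7.200

7.2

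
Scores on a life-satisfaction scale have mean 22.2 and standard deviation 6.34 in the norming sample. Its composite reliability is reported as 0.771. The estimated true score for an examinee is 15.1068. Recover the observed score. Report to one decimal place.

13.0

T̂ = ρX + (1 − ρ)μ  ⇒  X = (T̂ − (1 − ρ)μ) / ρ
X = (15.1068 − 0.229 × 22.2) / 0.771 = (15.1068 − 5.0838) / 0.771 = 10.0230 / 0.771 = 13.000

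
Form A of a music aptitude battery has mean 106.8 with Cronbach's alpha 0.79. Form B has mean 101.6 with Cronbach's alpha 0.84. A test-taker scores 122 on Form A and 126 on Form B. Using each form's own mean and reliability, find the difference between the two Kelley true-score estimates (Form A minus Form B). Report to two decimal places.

T̂_A = 0.79(122) + 0.21(106.8) = 118.8080
T̂_B = 0.84(126) + 0.16(101.6) = 122.0960
T̂_A − T̂_B = -3.2880

-3.29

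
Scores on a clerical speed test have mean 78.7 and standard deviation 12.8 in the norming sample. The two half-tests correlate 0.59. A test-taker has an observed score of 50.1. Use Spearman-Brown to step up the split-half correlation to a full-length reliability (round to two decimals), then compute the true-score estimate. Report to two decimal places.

57.54

Spearman-Brown: ρ = 2r/(1 + r) = 2(0.59)/(1 + 0.59) = 1.180/1.59 = 0.7421 → 0.74
T̂ = ρX + (1 − ρ)μ
  = 0.74 × 50.1 + 0.26 × 78.7
  = 37.074 + 20.462
  = 57.536
  ≈ 57.54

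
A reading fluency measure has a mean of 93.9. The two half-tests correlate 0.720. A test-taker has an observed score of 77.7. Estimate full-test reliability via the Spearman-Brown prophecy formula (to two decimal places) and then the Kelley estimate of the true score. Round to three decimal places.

80.292

Spearman-Brown: ρ = 2r/(1 + r) = 2(0.720)/(1 + 0.720) = 1.4400/1.720 = 0.8372 → 0.84
T̂ = ρX + (1 − ρ)μ
  = 0.84 × 77.7 + 0.16 × 93.9
  = 65.268 + 15.024
  = 80.2920
  ≈ 80.292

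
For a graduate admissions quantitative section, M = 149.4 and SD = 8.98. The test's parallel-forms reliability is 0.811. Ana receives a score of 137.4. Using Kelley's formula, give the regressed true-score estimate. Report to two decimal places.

139.67

Weight the observed score by reliability and the mean by (1 − reliability): T̂ = 0.811·137.4 + 0.189·149.4 = 111.4314 + 28.2366 = 139.668.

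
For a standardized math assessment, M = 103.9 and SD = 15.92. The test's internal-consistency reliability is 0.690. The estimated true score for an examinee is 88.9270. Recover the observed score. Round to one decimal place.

T̂ = ρX + (1 − ρ)μ  ⇒  X = (T̂ − (1 − ρ)μ) / ρ
X = (88.9270 − 0.310 × 103.9) / 0.690 = (88.9270 − 32.2090) / 0.690 = 56.7180 / 0.690 = 82.200

82.2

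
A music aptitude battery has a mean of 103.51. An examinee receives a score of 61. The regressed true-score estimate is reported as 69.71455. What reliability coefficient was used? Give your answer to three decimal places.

T̂ = ρX + (1 − ρ)μ  ⇒  T̂ − μ = ρ(X − μ)
ρ = (T̂ − μ)/(X − μ) = (69.71455 − 103.51) / (61 − 103.51) = -33.79545 / -42.51 = 0.79500

0.795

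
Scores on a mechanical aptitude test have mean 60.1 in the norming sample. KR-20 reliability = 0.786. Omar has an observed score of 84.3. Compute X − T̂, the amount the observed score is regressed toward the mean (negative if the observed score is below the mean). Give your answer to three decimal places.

5.179

T̂ = 0.786(84.3) + 0.214(60.1) = 66.2598 + 12.8614 = 79.12120 → 79.1212
X − T̂ = 84.3 − 79.1212 = 5.1788 → 5.179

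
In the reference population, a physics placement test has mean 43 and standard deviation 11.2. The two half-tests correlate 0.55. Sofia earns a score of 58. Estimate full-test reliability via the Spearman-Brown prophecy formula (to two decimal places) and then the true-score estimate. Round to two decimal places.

Spearman-Brown: ρ = 2r/(1 + r) = 2(0.55)/(1 + 0.55) = 1.100/1.55 = 0.7097 → 0.71
T̂ = ρX + (1 − ρ)μ
  = 0.71 × 58 + 0.29 × 43
  = 41.18 + 12.47
  = 53.650
  ≈ 53.65

53.65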